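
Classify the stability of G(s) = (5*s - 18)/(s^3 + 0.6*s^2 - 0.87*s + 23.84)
Denominator: s^3 + 0.6*s^2 - 0.87*s + 23.84 = (s + 3.2)(s^2 - 2.6*s + 7.45). Poles: -3.2, 1.3 + 2.4j, 1.3 - 2.4j. Unstable (2 pole(s) in RHP)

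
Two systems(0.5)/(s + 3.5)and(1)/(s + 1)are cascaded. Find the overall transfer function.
Series: H = H₁ · H₂ = (n₁·n₂)/(d₁·d₂).
Num: n₁·n₂ = 0.5. Den: d₁·d₂ = s^2 + 4.5*s + 3.5.
H(s) = (0.5)/(s^2 + 4.5*s + 3.5)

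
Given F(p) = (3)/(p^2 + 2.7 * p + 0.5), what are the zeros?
Numerator is a nonzero constant (3) → Zeros: none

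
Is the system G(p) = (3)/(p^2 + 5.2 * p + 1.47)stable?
Denominator: p^2 + 5.2*p + 1.47 = (p + 4.9)(p + 0.3). Poles: -0.3, -4.9. All Re(p)<0: Yes (stable)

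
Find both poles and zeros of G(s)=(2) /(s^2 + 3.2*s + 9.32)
Set denominator = 0: s^2 + 3.2*s + 9.32 = 0 → Poles: -1.6 + 2.6j, -1.6 - 2.6j
Numerator is a nonzero constant (2) → Zeros: none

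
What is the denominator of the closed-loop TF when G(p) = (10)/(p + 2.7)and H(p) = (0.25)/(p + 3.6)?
Characteristic poly = G_den * H_den + G_num * H_num = (p^2 + 6.3*p + 9.72) + (2.5) = p^2 + 6.3*p + 12.22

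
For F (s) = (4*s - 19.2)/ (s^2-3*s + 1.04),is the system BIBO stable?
Denominator: s^2 - 3*s + 1.04 = (s - 2.6)(s - 0.4). Poles: 0.4, 2.6. All Re(p)<0: No (unstable)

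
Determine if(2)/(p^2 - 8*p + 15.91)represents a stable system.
Denominator: p^2 - 8*p + 15.91 = (p - 3.7)(p - 4.3). Poles: 3.7, 4.3. All Re(p)<0: No (unstable)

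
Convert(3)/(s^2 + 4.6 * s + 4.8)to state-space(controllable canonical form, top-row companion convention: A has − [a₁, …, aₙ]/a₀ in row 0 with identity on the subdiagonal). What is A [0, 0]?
Reachable canonical form for den = s^2 + 4.6*s + 4.8: top row of A = -[a₁,a₂,...,aₙ]/a₀, ones on the subdiagonal, zeros elsewhere.
A = [[-4.6, -4.8], [1, 0]].
A[0,0] = -4.6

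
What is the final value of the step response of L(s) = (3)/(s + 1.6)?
FVT: lim_{t→∞} y(t) = lim_{s→0} s*Y(s) where Y(s) = L(s)/s.
= lim_{s→0} L(s) = L(0) = num(0)/den(0) = 3/1.6 = 1.875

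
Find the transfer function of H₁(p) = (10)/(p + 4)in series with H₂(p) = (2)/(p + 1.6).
Series: H = H₁ · H₂ = (n₁·n₂)/(d₁·d₂).
Num: n₁·n₂ = 20. Den: d₁·d₂ = p^2 + 5.6*p + 6.4.
H(p) = (20)/(p^2 + 5.6*p + 6.4)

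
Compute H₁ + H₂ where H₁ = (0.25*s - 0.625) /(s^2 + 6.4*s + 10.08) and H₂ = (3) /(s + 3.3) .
Parallel: H = H₁ + H₂ = (n₁·d₂ + n₂·d₁)/(d₁·d₂).
n₁·d₂ = 0.25*s^2 + 0.2*s - 2.0625. n₂·d₁ = 3*s^2 + 19.2*s + 30.24. Sum = 3.25*s^2 + 19.4*s + 28.1775. d₁·d₂ = s^3 + 9.7*s^2 + 31.2*s + 33.264.
H(s) = (3.25*s^2 + 19.4*s + 28.1775)/(s^3 + 9.7*s^2 + 31.2*s + 33.264)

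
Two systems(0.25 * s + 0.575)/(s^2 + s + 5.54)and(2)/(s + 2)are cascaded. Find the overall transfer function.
Series: H = H₁ · H₂ = (n₁·n₂)/(d₁·d₂).
Num: n₁·n₂ = 0.5*s + 1.15. Den: d₁·d₂ = s^3 + 3*s^2 + 7.54*s + 11.08.
H(s) = (0.5*s + 1.15)/(s^3 + 3*s^2 + 7.54*s + 11.08)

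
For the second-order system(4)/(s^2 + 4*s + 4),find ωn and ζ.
Standard form: ωn²/(s²+2ζωn·s+ωn²).
const=4=ωn² → ωn=2, s coeff=4=2ζωn → ζ=1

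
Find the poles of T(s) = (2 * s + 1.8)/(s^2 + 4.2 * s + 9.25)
Set denominator = 0: s^2 + 4.2*s + 9.25 = 0 → Poles: -2.1 + 2.2j, -2.1 - 2.2j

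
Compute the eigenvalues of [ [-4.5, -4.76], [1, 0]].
Eigenvalues solve det(λI - A) = 0.
Characteristic polynomial: λ^2 + 4.5*λ + 4.76 = 0.
Factor: (λ + 2.8)(λ + 1.7) = 0.
Roots: -1.7, -2.8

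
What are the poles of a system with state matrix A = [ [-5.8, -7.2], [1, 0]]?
Eigenvalues solve det(λI - A) = 0.
Characteristic polynomial: λ^2 + 5.8*λ + 7.2 = 0.
Factor: (λ + 4)(λ + 1.8) = 0.
Roots: -1.8, -4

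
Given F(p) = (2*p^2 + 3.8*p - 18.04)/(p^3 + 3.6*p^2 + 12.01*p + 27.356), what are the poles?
Set denominator = 0: p^3 + 3.6*p^2 + 12.01*p + 27.356 = (p + 2.8)(p^2 + 0.8*p + 9.77) = 0 → Poles: -0.4 + 3.1j, -0.4 - 3.1j, -2.8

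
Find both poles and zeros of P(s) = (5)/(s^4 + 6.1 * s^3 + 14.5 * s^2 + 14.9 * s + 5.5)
Set denominator = 0: s^4 + 6.1*s^3 + 14.5*s^2 + 14.9*s + 5.5 = (s + 1.1)(s + 1)(s^2 + 4*s + 5) = 0 → Poles: -1, -1.1, -2 + 1j, -2 - 1j
Numerator is a nonzero constant (5) → Zeros: none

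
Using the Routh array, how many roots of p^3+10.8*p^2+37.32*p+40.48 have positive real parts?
Routh array:
p^3: [1, 37.32]; p^2: [10.8, 40.48]; p^1: [33.5719]; p^0: [40.48]
First column: [1, 10.8, 33.5719, 40.48]. Sign changes = RHP roots = 0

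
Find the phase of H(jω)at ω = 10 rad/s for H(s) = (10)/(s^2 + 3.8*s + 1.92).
Substitute s = j*10: H(j10) = -0.0886504 - 0.0343466j.
∠H(j10) = atan2(Im, Re) = atan2(-0.0343466, -0.0886504) = -158.82°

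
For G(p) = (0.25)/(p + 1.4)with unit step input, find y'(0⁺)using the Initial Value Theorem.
IVT: y'(0⁺) = lim_{p→∞} p²·Y(p) = lim_{p→∞} p·G(p).
deg(num) = 0, deg(den) = 1, relative degree = 1, so p·G(p) → (leading num)/(leading den) = 0.25/1 = 0.25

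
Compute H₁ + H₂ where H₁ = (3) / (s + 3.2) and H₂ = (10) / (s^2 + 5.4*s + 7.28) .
Parallel: H = H₁ + H₂ = (n₁·d₂ + n₂·d₁)/(d₁·d₂).
n₁·d₂ = 3*s^2 + 16.2*s + 21.84. n₂·d₁ = 10*s + 32. Sum = 3*s^2 + 26.2*s + 53.84. d₁·d₂ = s^3 + 8.6*s^2 + 24.56*s + 23.296.
H(s) = (3*s^2 + 26.2*s + 53.84)/(s^3 + 8.6*s^2 + 24.56*s + 23.296)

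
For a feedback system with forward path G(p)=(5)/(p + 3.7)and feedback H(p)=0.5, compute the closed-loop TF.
Closed-loop T = G/(1+GH).
Numerator: G_num * H_den = 5.
Denominator: G_den * H_den + G_num * H_num = (p + 3.7) + (2.5) = p + 6.2.
T(p) = (5)/(p + 6.2)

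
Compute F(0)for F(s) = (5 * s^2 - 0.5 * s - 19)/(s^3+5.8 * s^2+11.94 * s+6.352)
DC gain = F(0) = num(0)/den(0) = -19/6.352 = -2.991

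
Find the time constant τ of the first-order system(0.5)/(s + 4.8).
First-order system: τ = -1/pole. Pole = -4.8. τ = -1/(-4.8) = 0.2083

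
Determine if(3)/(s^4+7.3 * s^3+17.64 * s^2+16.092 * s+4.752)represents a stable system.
Denominator: s^4 + 7.3*s^3 + 17.64*s^2 + 16.092*s + 4.752 = (s + 2.4)(s + 3.3)(s + 1)(s + 0.6). Poles: -0.6, -1, -2.4, -3.3. All Re(p)<0: Yes (stable)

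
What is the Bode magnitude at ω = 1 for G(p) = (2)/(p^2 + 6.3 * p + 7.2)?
Substitute p = j*1: G(j1) = 0.15871 - 0.16127j.
|G(j1)| = sqrt(Re² + Im²) = 0.2263.
20*log₁₀(0.2263) = -12.91 dB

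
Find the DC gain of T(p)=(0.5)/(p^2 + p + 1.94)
DC gain = T(0) = num(0)/den(0) = 0.5/1.94 = 0.2577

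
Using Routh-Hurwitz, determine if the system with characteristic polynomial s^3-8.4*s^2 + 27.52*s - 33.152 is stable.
Routh array:
s^3: [1, 27.52]; s^2: [-8.4, -33.152]; s^1: [23.5733]; s^0: [-33.152]
First column: [1, -8.4, 23.5733, -33.152]. Sign changes = 3.
No, unstable (3 RHP root(s))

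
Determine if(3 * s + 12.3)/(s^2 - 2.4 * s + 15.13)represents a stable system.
Denominator: s^2 - 2.4*s + 15.13. Poles: 1.2 + 3.7j, 1.2 - 3.7j. All Re(p)<0: No (unstable)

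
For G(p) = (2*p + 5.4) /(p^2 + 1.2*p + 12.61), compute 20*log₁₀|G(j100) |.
Substitute p = j*100: G(j100) = -0.000300032 - 0.0200289j.
|G(j100)| = sqrt(Re² + Im²) = 0.02003.
20*log₁₀(0.02003) = -33.97 dB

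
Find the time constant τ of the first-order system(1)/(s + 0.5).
First-order system: τ = -1/pole. Pole = -0.5. τ = -1/(-0.5) = 2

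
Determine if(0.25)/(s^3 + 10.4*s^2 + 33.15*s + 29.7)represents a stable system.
Denominator: s^3 + 10.4*s^2 + 33.15*s + 29.7 = (s + 1.5)(s + 4.4)(s + 4.5). Poles: -1.5, -4.4, -4.5. All Re(p)<0: Yes (stable)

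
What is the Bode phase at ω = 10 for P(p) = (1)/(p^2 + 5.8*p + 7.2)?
Substitute p = j*10: P(j10) = -0.00774893 - 0.00484308j.
∠P(j10) = atan2(Im, Re) = atan2(-0.00484308, -0.00774893) = -147.99°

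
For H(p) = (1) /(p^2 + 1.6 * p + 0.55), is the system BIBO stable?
Denominator: p^2 + 1.6*p + 0.55 = (p + 1.1)(p + 0.5). Poles: -0.5, -1.1. All Re(p)<0: Yes (stable)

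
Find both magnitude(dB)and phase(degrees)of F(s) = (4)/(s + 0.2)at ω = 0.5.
Substitute s = j*0.5: F(j0.5) = 2.75862 - 6.89655j.
|F| = 20*log₁₀(sqrt(Re²+Im²)) = 17.42 dB.
∠F = atan2(Im, Re) = -68.20°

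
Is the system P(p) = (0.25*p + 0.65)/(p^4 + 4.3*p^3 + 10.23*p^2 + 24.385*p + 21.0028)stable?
Denominator: p^4 + 4.3*p^3 + 10.23*p^2 + 24.385*p + 21.0028 = (p + 2.8)(p + 1.3)(p^2 + 0.2*p + 5.77). Poles: -0.1 + 2.4j, -0.1 - 2.4j, -1.3, -2.8. All Re(p)<0: Yes (stable)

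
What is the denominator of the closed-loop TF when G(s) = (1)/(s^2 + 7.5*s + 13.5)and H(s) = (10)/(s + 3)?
Characteristic poly = G_den * H_den + G_num * H_num = (s^3 + 10.5*s^2 + 36*s + 40.5) + (10) = s^3 + 10.5*s^2 + 36*s + 50.5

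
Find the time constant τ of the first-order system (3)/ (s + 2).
First-order system: τ = -1/pole. Pole = -2. τ = -1/(-2) = 0.5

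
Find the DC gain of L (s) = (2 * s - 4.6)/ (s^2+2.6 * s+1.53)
DC gain = L(0) = num(0)/den(0) = -4.6/1.53 = -3.007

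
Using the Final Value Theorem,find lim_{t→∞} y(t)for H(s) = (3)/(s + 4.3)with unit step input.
FVT: lim_{t→∞} y(t) = lim_{s→0} s*Y(s) where Y(s) = H(s)/s.
= lim_{s→0} H(s) = H(0) = num(0)/den(0) = 3/4.3 = 0.6977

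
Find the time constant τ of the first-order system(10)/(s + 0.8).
First-order system: τ = -1/pole. Pole = -0.8. τ = -1/(-0.8) = 1.25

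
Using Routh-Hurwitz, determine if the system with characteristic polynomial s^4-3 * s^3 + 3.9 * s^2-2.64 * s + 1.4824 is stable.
Routh array:
s^4: [1, 3.9, 1.4824]; s^3: [-3, -2.64]; s^2: [3.02, 1.4824]; s^1: [-1.16742]; s^0: [1.4824]
First column: [1, -3, 3.02, -1.16742, 1.4824]. Sign changes = 4.
No, unstable (4 RHP root(s))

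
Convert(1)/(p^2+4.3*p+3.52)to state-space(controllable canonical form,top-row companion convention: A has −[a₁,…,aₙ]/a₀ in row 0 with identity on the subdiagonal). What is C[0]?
Reachable canonical form: C = numerator coefficients (right-aligned, zero-padded to length n).
num = 1, C = [[0, 1]].
C[0] = 0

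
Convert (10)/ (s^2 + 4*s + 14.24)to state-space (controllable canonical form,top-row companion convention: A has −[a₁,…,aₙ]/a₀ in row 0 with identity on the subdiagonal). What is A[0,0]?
Reachable canonical form for den = s^2 + 4*s + 14.24: top row of A = -[a₁,a₂,...,aₙ]/a₀, ones on the subdiagonal, zeros elsewhere.
A = [[-4, -14.24], [1, 0]].
A[0,0] = -4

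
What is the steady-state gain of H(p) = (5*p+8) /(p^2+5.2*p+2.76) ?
DC gain = H(0) = num(0)/den(0) = 8/2.76 = 2.899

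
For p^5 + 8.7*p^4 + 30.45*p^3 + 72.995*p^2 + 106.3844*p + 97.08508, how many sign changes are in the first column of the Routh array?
Routh array:
p^5: [1, 30.45, 106.3844]; p^4: [8.7, 72.995, 97.08508]; p^3: [22.0598, 95.2252]; p^2: [35.4398, 97.08508]; p^1: [34.7938]; p^0: [97.08508]
First column: [1, 8.7, 22.0598, 35.4398, 34.7938, 97.08508]. Sign changes = 0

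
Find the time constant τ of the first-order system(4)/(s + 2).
First-order system: τ = -1/pole. Pole = -2. τ = -1/(-2) = 0.5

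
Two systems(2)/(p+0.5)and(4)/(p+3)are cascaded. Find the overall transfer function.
Series: H = H₁ · H₂ = (n₁·n₂)/(d₁·d₂).
Num: n₁·n₂ = 8. Den: d₁·d₂ = p^2 + 3.5*p + 1.5.
H(p) = (8)/(p^2 + 3.5*p + 1.5)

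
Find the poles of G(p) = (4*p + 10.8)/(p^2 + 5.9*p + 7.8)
Set denominator = 0: p^2 + 5.9*p + 7.8 = (p + 3.9)(p + 2) = 0 → Poles: -2, -3.9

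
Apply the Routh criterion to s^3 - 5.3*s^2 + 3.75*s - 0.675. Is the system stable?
Routh array:
s^3: [1, 3.75]; s^2: [-5.3, -0.675]; s^1: [3.62264]; s^0: [-0.675]
First column: [1, -5.3, 3.62264, -0.675]. Sign changes = 3.
No, unstable (3 RHP root(s))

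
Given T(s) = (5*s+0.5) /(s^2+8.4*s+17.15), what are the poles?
Set denominator = 0: s^2 + 8.4*s + 17.15 = (s + 3.5)(s + 4.9) = 0 → Poles: -3.5, -4.9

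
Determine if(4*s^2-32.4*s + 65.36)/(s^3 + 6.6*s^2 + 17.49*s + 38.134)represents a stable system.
Denominator: s^3 + 6.6*s^2 + 17.49*s + 38.134 = (s + 4.6)(s^2 + 2*s + 8.29). Poles: -1 + 2.7j, -1 - 2.7j, -4.6. All Re(p)<0: Yes (stable)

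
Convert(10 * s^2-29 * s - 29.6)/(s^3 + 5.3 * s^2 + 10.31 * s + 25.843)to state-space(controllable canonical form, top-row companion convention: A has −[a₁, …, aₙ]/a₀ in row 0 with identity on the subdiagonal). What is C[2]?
Reachable canonical form: C = numerator coefficients (right-aligned, zero-padded to length n).
num = 10*s^2 - 29*s - 29.6, C = [[10, -29, -29.6]].
C[2] = -29.6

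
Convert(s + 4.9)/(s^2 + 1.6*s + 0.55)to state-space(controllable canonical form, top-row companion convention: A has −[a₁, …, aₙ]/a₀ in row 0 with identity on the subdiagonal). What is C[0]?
Reachable canonical form: C = numerator coefficients (right-aligned, zero-padded to length n).
num = s + 4.9, C = [[1, 4.9]].
C[0] = 1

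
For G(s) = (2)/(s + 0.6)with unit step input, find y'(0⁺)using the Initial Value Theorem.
IVT: y'(0⁺) = lim_{s→∞} s²·Y(s) = lim_{s→∞} s·G(s).
deg(num) = 0, deg(den) = 1, relative degree = 1, so s·G(s) → (leading num)/(leading den) = 2/1 = 2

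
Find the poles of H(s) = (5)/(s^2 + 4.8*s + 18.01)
Set denominator = 0: s^2 + 4.8*s + 18.01 = 0 → Poles: -2.4 + 3.5j, -2.4 - 3.5j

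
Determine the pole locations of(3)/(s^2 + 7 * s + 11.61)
Set denominator = 0: s^2 + 7*s + 11.61 = (s + 4.3)(s + 2.7) = 0 → Poles: -2.7, -4.3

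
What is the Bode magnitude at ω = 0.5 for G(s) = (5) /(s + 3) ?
Substitute s = j*0.5: G(j0.5) = 1.62162 - 0.27027j.
|G(j0.5)| = sqrt(Re² + Im²) = 1.644.
20*log₁₀(1.644) = 4.32 dB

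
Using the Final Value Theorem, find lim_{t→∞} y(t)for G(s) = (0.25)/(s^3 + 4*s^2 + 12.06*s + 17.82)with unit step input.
FVT: lim_{t→∞} y(t) = lim_{s→0} s*Y(s) where Y(s) = G(s)/s.
= lim_{s→0} G(s) = G(0) = num(0)/den(0) = 0.25/17.82 = 0.01403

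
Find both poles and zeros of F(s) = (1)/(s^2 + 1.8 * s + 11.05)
Set denominator = 0: s^2 + 1.8*s + 11.05 = 0 → Poles: -0.9 + 3.2j, -0.9 - 3.2j
Numerator is a nonzero constant (1) → Zeros: none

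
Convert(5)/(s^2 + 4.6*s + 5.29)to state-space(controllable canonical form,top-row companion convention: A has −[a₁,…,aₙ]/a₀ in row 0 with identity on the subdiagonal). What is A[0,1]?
Reachable canonical form for den = s^2 + 4.6*s + 5.29: top row of A = -[a₁,a₂,...,aₙ]/a₀, ones on the subdiagonal, zeros elsewhere.
A = [[-4.6, -5.29], [1, 0]].
A[0,1] = -5.29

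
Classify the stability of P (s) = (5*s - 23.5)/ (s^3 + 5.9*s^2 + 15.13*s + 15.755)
Denominator: s^3 + 5.9*s^2 + 15.13*s + 15.755 = (s + 2.3)(s^2 + 3.6*s + 6.85). Poles: -1.8 + 1.9j, -1.8 - 1.9j, -2.3. Stable (all poles in LHP)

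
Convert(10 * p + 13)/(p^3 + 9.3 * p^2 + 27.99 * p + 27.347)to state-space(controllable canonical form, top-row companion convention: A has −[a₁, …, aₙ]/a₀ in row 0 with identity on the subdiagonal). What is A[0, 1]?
Reachable canonical form for den = p^3 + 9.3*p^2 + 27.99*p + 27.347: top row of A = -[a₁,a₂,...,aₙ]/a₀, ones on the subdiagonal, zeros elsewhere.
A = [[-9.3, -27.99, -27.347], [1, 0, 0], [0, 1, 0]].
A[0,1] = -27.99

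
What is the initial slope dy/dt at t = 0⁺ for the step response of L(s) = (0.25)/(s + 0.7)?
IVT: y'(0⁺) = lim_{s→∞} s²·Y(s) = lim_{s→∞} s·L(s).
deg(num) = 0, deg(den) = 1, relative degree = 1, so s·L(s) → (leading num)/(leading den) = 0.25/1 = 0.25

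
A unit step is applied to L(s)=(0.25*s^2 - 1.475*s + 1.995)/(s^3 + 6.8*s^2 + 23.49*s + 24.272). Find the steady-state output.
FVT: lim_{t→∞} y(t) = lim_{s→0} s*Y(s) where Y(s) = L(s)/s.
= lim_{s→0} L(s) = L(0) = num(0)/den(0) = 1.995/24.272 = 0.08219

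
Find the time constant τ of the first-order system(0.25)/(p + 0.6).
First-order system: τ = -1/pole. Pole = -0.6. τ = -1/(-0.6) = 1.667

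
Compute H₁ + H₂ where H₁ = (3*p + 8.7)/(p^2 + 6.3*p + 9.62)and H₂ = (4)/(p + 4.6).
Parallel: H = H₁ + H₂ = (n₁·d₂ + n₂·d₁)/(d₁·d₂).
n₁·d₂ = 3*p^2 + 22.5*p + 40.02. n₂·d₁ = 4*p^2 + 25.2*p + 38.48. Sum = 7*p^2 + 47.7*p + 78.5. d₁·d₂ = p^3 + 10.9*p^2 + 38.6*p + 44.252.
H(p) = (7*p^2 + 47.7*p + 78.5)/(p^3 + 10.9*p^2 + 38.6*p + 44.252)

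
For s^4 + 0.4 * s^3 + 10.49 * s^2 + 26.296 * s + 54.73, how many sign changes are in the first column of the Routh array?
Routh array:
s^4: [1, 10.49, 54.73]; s^3: [0.4, 26.296]; s^2: [-55.25, 54.73]; s^1: [26.6922]; s^0: [54.73]
First column: [1, 0.4, -55.25, 26.6922, 54.73]. Sign changes = 2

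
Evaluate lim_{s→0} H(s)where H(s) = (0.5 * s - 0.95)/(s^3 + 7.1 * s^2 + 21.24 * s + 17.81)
DC gain = H(0) = num(0)/den(0) = -0.95/17.81 = -0.05334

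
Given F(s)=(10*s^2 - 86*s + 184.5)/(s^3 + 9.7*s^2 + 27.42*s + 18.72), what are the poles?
Set denominator = 0: s^3 + 9.7*s^2 + 27.42*s + 18.72 = (s + 1)(s + 4.8)(s + 3.9) = 0 → Poles: -1, -3.9, -4.8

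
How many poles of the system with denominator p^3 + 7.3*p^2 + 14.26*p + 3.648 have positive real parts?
p^3 + 7.3*p^2 + 14.26*p + 3.648 = (p + 0.3)(p + 3.8)(p + 3.2). Poles: -0.3, -3.2, -3.8. RHP poles (Re>0): 0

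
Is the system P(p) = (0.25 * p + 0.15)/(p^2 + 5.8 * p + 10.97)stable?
Denominator: p^2 + 5.8*p + 10.97. Poles: -2.9 + 1.6j, -2.9 - 1.6j. All Re(p)<0: Yes (stable)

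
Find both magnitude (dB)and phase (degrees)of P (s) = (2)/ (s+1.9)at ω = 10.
Substitute s = j*10: P(j10) = 0.036676 - 0.193032j.
|P| = 20*log₁₀(sqrt(Re²+Im²)) = -14.13 dB.
∠P = atan2(Im, Re) = -79.24°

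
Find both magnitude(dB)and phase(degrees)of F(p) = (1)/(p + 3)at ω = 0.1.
Substitute p = j*0.1: F(j0.1) = 0.332963 - 0.0110988j.
|F| = 20*log₁₀(sqrt(Re²+Im²)) = -9.55 dB.
∠F = atan2(Im, Re) = -1.91°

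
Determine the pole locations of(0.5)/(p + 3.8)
Set denominator = 0: p + 3.8 = 0 → Poles: -3.8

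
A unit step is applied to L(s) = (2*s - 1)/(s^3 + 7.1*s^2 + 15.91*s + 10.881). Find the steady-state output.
FVT: lim_{t→∞} y(t) = lim_{s→0} s*Y(s) where Y(s) = L(s)/s.
= lim_{s→0} L(s) = L(0) = num(0)/den(0) = -1/10.881 = -0.0919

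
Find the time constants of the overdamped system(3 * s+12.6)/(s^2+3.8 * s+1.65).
Overdamped: real poles at -0.5, -3.3. τ = -1/pole → τ₁ = 2, τ₂ = 0.303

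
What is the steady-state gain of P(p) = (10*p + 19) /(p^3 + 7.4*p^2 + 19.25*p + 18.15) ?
DC gain = P(0) = num(0)/den(0) = 19/18.15 = 1.047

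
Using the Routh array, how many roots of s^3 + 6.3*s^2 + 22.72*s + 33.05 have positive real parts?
Routh array:
s^3: [1, 22.72]; s^2: [6.3, 33.05]; s^1: [17.474]; s^0: [33.05]
First column: [1, 6.3, 17.474, 33.05]. Sign changes = RHP roots = 0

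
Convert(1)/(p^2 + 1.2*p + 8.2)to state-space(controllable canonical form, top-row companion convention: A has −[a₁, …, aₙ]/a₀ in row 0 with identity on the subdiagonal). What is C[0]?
Reachable canonical form: C = numerator coefficients (right-aligned, zero-padded to length n).
num = 1, C = [[0, 1]].
C[0] = 0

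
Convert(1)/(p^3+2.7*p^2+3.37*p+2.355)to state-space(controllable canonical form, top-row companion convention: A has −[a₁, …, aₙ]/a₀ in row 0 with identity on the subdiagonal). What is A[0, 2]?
Reachable canonical form for den = p^3 + 2.7*p^2 + 3.37*p + 2.355: top row of A = -[a₁,a₂,...,aₙ]/a₀, ones on the subdiagonal, zeros elsewhere.
A = [[-2.7, -3.37, -2.355], [1, 0, 0], [0, 1, 0]].
A[0,2] = -2.355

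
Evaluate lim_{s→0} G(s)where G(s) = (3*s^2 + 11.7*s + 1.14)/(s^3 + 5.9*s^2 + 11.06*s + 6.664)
DC gain = G(0) = num(0)/den(0) = 1.14/6.664 = 0.1711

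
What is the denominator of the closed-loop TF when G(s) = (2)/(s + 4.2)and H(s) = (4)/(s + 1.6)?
Characteristic poly = G_den * H_den + G_num * H_num = (s^2 + 5.8*s + 6.72) + (8) = s^2 + 5.8*s + 14.72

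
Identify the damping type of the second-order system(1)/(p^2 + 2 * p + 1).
Standard form: ωn²/(p²+2ζωn·p+ωn²) gives ωn=1, ζ=1.
Critically damped (ζ = 1)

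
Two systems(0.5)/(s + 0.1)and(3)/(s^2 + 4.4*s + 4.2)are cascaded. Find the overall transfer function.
Series: H = H₁ · H₂ = (n₁·n₂)/(d₁·d₂).
Num: n₁·n₂ = 1.5. Den: d₁·d₂ = s^3 + 4.5*s^2 + 4.64*s + 0.42.
H(s) = (1.5)/(s^3 + 4.5*s^2 + 4.64*s + 0.42)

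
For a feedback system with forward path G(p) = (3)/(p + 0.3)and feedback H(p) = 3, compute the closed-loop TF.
Closed-loop T = G/(1+GH).
Numerator: G_num * H_den = 3.
Denominator: G_den * H_den + G_num * H_num = (p + 0.3) + (9) = p + 9.3.
T(p) = (3)/(p + 9.3)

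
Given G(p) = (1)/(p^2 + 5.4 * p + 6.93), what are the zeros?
Numerator is a nonzero constant (1) → Zeros: none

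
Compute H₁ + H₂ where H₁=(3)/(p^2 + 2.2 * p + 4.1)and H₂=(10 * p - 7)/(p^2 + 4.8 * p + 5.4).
Parallel: H = H₁ + H₂ = (n₁·d₂ + n₂·d₁)/(d₁·d₂).
n₁·d₂ = 3*p^2 + 14.4*p + 16.2. n₂·d₁ = 10*p^3 + 15*p^2 + 25.6*p - 28.7. Sum = 10*p^3 + 18*p^2 + 40*p - 12.5. d₁·d₂ = p^4 + 7*p^3 + 20.06*p^2 + 31.56*p + 22.14.
H(p) = (10*p^3 + 18*p^2 + 40*p - 12.5)/(p^4 + 7*p^3 + 20.06*p^2 + 31.56*p + 22.14)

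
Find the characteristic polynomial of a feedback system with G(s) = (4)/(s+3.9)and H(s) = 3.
Characteristic poly = G_den * H_den + G_num * H_num = (s + 3.9) + (12) = s + 15.9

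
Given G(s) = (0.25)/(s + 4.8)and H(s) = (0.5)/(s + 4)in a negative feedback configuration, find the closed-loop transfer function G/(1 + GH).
Closed-loop T = G/(1+GH).
Numerator: G_num * H_den = 0.25*s + 1.
Denominator: G_den * H_den + G_num * H_num = (s^2 + 8.8*s + 19.2) + (0.125) = s^2 + 8.8*s + 19.325.
T(s) = (0.25*s + 1)/(s^2 + 8.8*s + 19.325)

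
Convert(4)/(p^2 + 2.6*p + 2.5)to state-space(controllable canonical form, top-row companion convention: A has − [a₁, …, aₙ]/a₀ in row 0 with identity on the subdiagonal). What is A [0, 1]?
Reachable canonical form for den = p^2 + 2.6*p + 2.5: top row of A = -[a₁,a₂,...,aₙ]/a₀, ones on the subdiagonal, zeros elsewhere.
A = [[-2.6, -2.5], [1, 0]].
A[0,1] = -2.5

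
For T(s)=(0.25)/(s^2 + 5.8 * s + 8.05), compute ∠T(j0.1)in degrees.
Substitute s = j*0.1: T(j0.1) = 0.0309335 - 0.00223152j.
∠T(j0.1) = atan2(Im, Re) = atan2(-0.00223152, 0.0309335) = -4.13°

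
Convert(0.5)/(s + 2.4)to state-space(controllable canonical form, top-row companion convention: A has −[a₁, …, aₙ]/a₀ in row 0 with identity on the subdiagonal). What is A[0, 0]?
Reachable canonical form for den = s + 2.4: top row of A = -[a₁,a₂,...,aₙ]/a₀, ones on the subdiagonal, zeros elsewhere.
A = [[-2.4]].
A[0,0] = -2.4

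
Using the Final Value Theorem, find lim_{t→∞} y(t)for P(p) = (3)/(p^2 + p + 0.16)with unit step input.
FVT: lim_{t→∞} y(t) = lim_{p→0} p*Y(p) where Y(p) = P(p)/p.
= lim_{p→0} P(p) = P(0) = num(0)/den(0) = 3/0.16 = 18.75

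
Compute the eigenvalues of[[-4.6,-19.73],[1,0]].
Eigenvalues solve det(λI - A) = 0.
Characteristic polynomial: λ^2 + 4.6*λ + 19.73 = 0.
Roots: -2.3 + 3.8j, -2.3 - 3.8j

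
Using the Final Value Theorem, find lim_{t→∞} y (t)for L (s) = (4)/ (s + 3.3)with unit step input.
FVT: lim_{t→∞} y(t) = lim_{s→0} s*Y(s) where Y(s) = L(s)/s.
= lim_{s→0} L(s) = L(0) = num(0)/den(0) = 4/3.3 = 1.212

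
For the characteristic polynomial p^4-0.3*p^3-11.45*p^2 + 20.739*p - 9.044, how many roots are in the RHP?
p^4 - 0.3*p^3 - 11.45*p^2 + 20.739*p - 9.044 = (p - 1.9)(p - 0.7)(p + 4)(p - 1.7). Poles: -4, 0.7, 1.7, 1.9. RHP poles (Re>0): 3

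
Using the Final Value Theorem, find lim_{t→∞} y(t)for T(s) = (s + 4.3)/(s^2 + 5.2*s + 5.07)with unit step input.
FVT: lim_{t→∞} y(t) = lim_{s→0} s*Y(s) where Y(s) = T(s)/s.
= lim_{s→0} T(s) = T(0) = num(0)/den(0) = 4.3/5.07 = 0.8481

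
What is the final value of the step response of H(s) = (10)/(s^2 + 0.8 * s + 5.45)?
FVT: lim_{t→∞} y(t) = lim_{s→0} s*Y(s) where Y(s) = H(s)/s.
= lim_{s→0} H(s) = H(0) = num(0)/den(0) = 10/5.45 = 1.835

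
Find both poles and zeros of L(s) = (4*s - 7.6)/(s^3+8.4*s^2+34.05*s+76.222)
Set denominator = 0: s^3 + 8.4*s^2 + 34.05*s + 76.222 = (s + 4.6)(s^2 + 3.8*s + 16.57) = 0 → Poles: -1.9 + 3.6j, -1.9 - 3.6j, -4.6
Set numerator = 0: 4*s - 7.6 = 0 → Zeros: 1.9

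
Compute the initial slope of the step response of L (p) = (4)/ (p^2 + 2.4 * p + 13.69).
IVT: y'(0⁺) = lim_{p→∞} p²·Y(p) = lim_{p→∞} p·L(p).
deg(num) = 0, deg(den) = 2, relative degree = 2 ≥ 2, so p·L(p) → 0. Initial slope = 0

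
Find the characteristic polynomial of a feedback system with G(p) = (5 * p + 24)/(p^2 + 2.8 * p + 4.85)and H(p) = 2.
Characteristic poly = G_den * H_den + G_num * H_num = (p^2 + 2.8*p + 4.85) + (10*p + 48) = p^2 + 12.8*p + 52.85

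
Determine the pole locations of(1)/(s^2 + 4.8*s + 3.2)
Set denominator = 0: s^2 + 4.8*s + 3.2 = (s + 0.8)(s + 4) = 0 → Poles: -0.8, -4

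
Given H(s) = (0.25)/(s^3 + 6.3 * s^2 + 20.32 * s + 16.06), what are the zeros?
Numerator is a nonzero constant (0.25) → Zeros: none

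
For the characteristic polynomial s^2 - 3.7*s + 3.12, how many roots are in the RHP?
s^2 - 3.7*s + 3.12 = (s - 2.4)(s - 1.3). Poles: 1.3, 2.4. RHP poles (Re>0): 2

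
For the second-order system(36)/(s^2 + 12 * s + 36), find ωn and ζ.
Standard form: ωn²/(s²+2ζωn·s+ωn²).
const=36=ωn² → ωn=6, s coeff=12=2ζωn → ζ=1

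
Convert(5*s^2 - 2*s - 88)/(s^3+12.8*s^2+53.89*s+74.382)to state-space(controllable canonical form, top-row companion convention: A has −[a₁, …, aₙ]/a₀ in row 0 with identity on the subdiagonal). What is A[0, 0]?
Reachable canonical form for den = s^3 + 12.8*s^2 + 53.89*s + 74.382: top row of A = -[a₁,a₂,...,aₙ]/a₀, ones on the subdiagonal, zeros elsewhere.
A = [[-12.8, -53.89, -74.382], [1, 0, 0], [0, 1, 0]].
A[0,0] = -12.8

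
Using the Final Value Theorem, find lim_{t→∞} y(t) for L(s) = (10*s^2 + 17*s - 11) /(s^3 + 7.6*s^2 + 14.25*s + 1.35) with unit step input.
FVT: lim_{t→∞} y(t) = lim_{s→0} s*Y(s) where Y(s) = L(s)/s.
= lim_{s→0} L(s) = L(0) = num(0)/den(0) = -11/1.35 = -8.148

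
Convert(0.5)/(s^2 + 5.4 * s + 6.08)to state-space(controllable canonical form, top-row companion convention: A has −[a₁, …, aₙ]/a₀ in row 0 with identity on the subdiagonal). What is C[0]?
Reachable canonical form: C = numerator coefficients (right-aligned, zero-padded to length n).
num = 0.5, C = [[0, 0.5]].
C[0] = 0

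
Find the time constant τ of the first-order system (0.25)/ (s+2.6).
First-order system: τ = -1/pole. Pole = -2.6. τ = -1/(-2.6) = 0.3846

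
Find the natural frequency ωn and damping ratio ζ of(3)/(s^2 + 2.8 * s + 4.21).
Underdamped: complex pole -1.4 + 1.5j. ωn = |pole| = 2.052, ζ = -Re(pole)/ωn = 0.6823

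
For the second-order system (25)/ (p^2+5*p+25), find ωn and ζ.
Standard form: ωn²/(p²+2ζωn·p+ωn²).
const=25=ωn² → ωn=5, p coeff=5=2ζωn → ζ=0.5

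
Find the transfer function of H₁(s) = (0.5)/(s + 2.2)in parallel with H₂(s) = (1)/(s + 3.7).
Parallel: H = H₁ + H₂ = (n₁·d₂ + n₂·d₁)/(d₁·d₂).
n₁·d₂ = 0.5*s + 1.85. n₂·d₁ = s + 2.2. Sum = 1.5*s + 4.05. d₁·d₂ = s^2 + 5.9*s + 8.14.
H(s) = (1.5*s + 4.05)/(s^2 + 5.9*s + 8.14)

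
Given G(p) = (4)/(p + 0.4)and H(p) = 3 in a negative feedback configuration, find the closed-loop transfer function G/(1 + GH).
Closed-loop T = G/(1+GH).
Numerator: G_num * H_den = 4.
Denominator: G_den * H_den + G_num * H_num = (p + 0.4) + (12) = p + 12.4.
T(p) = (4)/(p + 12.4)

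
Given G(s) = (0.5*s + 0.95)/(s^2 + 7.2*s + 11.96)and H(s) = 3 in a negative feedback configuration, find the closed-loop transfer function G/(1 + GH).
Closed-loop T = G/(1+GH).
Numerator: G_num * H_den = 0.5*s + 0.95.
Denominator: G_den * H_den + G_num * H_num = (s^2 + 7.2*s + 11.96) + (1.5*s + 2.85) = s^2 + 8.7*s + 14.81.
T(s) = (0.5*s + 0.95)/(s^2 + 8.7*s + 14.81)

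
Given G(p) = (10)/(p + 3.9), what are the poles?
Set denominator = 0: p + 3.9 = 0 → Poles: -3.9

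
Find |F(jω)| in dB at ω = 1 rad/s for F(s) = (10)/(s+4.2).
Substitute s = j*1: F(j1) = 2.25322 - 0.536481j.
|F(j1)| = sqrt(Re² + Im²) = 2.316.
20*log₁₀(2.316) = 7.30 dB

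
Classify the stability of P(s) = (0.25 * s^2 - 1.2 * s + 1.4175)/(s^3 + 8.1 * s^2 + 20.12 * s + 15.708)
Denominator: s^3 + 8.1*s^2 + 20.12*s + 15.708 = (s + 4.2)(s + 2.2)(s + 1.7). Poles: -1.7, -2.2, -4.2. Stable (all poles in LHP)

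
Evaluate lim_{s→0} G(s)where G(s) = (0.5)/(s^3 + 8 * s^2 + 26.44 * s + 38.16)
DC gain = G(0) = num(0)/den(0) = 0.5/38.16 = 0.0131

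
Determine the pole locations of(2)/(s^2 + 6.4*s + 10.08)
Set denominator = 0: s^2 + 6.4*s + 10.08 = (s + 3.6)(s + 2.8) = 0 → Poles: -2.8, -3.6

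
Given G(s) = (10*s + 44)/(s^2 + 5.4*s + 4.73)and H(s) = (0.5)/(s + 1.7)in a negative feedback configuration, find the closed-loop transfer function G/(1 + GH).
Closed-loop T = G/(1+GH).
Numerator: G_num * H_den = 10*s^2 + 61*s + 74.8.
Denominator: G_den * H_den + G_num * H_num = (s^3 + 7.1*s^2 + 13.91*s + 8.041) + (5*s + 22) = s^3 + 7.1*s^2 + 18.91*s + 30.041.
T(s) = (10*s^2 + 61*s + 74.8)/(s^3 + 7.1*s^2 + 18.91*s + 30.041)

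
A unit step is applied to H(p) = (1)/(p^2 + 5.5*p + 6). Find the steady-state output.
FVT: lim_{t→∞} y(t) = lim_{p→0} p*Y(p) where Y(p) = H(p)/p.
= lim_{p→0} H(p) = H(0) = num(0)/den(0) = 1/6 = 0.1667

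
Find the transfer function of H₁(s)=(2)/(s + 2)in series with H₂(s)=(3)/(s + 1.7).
Series: H = H₁ · H₂ = (n₁·n₂)/(d₁·d₂).
Num: n₁·n₂ = 6. Den: d₁·d₂ = s^2 + 3.7*s + 3.4.
H(s) = (6)/(s^2 + 3.7*s + 3.4)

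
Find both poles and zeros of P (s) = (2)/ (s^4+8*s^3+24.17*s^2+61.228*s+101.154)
Set denominator = 0: s^4 + 8*s^3 + 24.17*s^2 + 61.228*s + 101.154 = (s + 4.6)(s + 3)(s^2 + 0.4*s + 7.33) = 0 → Poles: -0.2 + 2.7j, -0.2 - 2.7j, -3, -4.6
Numerator is a nonzero constant (2) → Zeros: none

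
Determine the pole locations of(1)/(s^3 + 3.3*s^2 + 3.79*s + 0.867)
Set denominator = 0: s^3 + 3.3*s^2 + 3.79*s + 0.867 = (s + 0.3)(s^2 + 3*s + 2.89) = 0 → Poles: -0.3, -1.5 + 0.8j, -1.5 - 0.8j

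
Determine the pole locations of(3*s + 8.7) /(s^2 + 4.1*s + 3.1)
Set denominator = 0: s^2 + 4.1*s + 3.1 = (s + 1)(s + 3.1) = 0 → Poles: -1, -3.1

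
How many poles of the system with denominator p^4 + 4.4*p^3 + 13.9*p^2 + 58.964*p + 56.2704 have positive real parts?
p^4 + 4.4*p^3 + 13.9*p^2 + 58.964*p + 56.2704 = (p + 3.8)(p + 1.2)(p^2 - 0.6*p + 12.34). Poles: -1.2, -3.8, 0.3 + 3.5j, 0.3 - 3.5j. RHP poles (Re>0): 2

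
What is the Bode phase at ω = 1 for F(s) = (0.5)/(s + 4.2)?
Substitute s = j*1: F(j1) = 0.112661 - 0.026824j.
∠F(j1) = atan2(Im, Re) = atan2(-0.026824, 0.112661) = -13.39°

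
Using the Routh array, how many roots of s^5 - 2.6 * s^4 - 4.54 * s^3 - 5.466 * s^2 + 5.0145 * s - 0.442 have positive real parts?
Routh array:
s^5: [1, -4.54, 5.0145]; s^4: [-2.6, -5.466, -0.442]; s^3: [-6.64231, 4.8445]; s^2: [-7.36228, -0.442]; s^1: [5.24328]; s^0: [-0.442]
First column: [1, -2.6, -6.64231, -7.36228, 5.24328, -0.442]. Sign changes = RHP roots = 3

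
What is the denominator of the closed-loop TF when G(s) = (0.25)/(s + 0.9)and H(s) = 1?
Characteristic poly = G_den * H_den + G_num * H_num = (s + 0.9) + (0.25) = s + 1.15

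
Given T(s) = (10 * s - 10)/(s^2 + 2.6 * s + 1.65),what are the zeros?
Set numerator = 0: 10*s - 10 = 0 → Zeros: 1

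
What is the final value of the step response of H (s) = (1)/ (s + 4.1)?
FVT: lim_{t→∞} y(t) = lim_{s→0} s*Y(s) where Y(s) = H(s)/s.
= lim_{s→0} H(s) = H(0) = num(0)/den(0) = 1/4.1 = 0.2439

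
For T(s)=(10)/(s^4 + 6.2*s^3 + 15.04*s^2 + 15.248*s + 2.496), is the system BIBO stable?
Denominator: s^4 + 6.2*s^3 + 15.04*s^2 + 15.248*s + 2.496 = (s + 0.2)(s + 2.4)(s^2 + 3.6*s + 5.2). Poles: -0.2, -1.8 + 1.4j, -1.8 - 1.4j, -2.4. All Re(p)<0: Yes (stable)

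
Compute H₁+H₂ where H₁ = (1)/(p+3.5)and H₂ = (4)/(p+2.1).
Parallel: H = H₁ + H₂ = (n₁·d₂ + n₂·d₁)/(d₁·d₂).
n₁·d₂ = p + 2.1. n₂·d₁ = 4*p + 14. Sum = 5*p + 16.1. d₁·d₂ = p^2 + 5.6*p + 7.35.
H(p) = (5*p + 16.1)/(p^2 + 5.6*p + 7.35)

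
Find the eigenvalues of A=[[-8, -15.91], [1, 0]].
Eigenvalues solve det(λI - A) = 0.
Characteristic polynomial: λ^2 + 8*λ + 15.91 = 0.
Factor: (λ + 3.7)(λ + 4.3) = 0.
Roots: -3.7, -4.3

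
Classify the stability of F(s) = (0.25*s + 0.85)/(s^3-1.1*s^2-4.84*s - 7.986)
Denominator: s^3 - 1.1*s^2 - 4.84*s - 7.986 = (s - 3.3)(s^2 + 2.2*s + 2.42). Poles: -1.1 + 1.1j, -1.1 - 1.1j, 3.3. Unstable (1 pole(s) in RHP)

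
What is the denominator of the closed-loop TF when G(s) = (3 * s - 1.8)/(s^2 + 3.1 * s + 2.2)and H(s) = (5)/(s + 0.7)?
Characteristic poly = G_den * H_den + G_num * H_num = (s^3 + 3.8*s^2 + 4.37*s + 1.54) + (15*s - 9) = s^3 + 3.8*s^2 + 19.37*s - 7.46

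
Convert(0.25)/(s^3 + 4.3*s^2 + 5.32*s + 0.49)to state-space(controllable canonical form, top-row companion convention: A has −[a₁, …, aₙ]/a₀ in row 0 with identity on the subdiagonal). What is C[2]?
Reachable canonical form: C = numerator coefficients (right-aligned, zero-padded to length n).
num = 0.25, C = [[0, 0, 0.25]].
C[2] = 0.25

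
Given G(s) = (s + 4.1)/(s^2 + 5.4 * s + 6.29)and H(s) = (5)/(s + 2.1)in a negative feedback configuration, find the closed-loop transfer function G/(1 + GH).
Closed-loop T = G/(1+GH).
Numerator: G_num * H_den = s^2 + 6.2*s + 8.61.
Denominator: G_den * H_den + G_num * H_num = (s^3 + 7.5*s^2 + 17.63*s + 13.209) + (5*s + 20.5) = s^3 + 7.5*s^2 + 22.63*s + 33.709.
T(s) = (s^2 + 6.2*s + 8.61)/(s^3 + 7.5*s^2 + 22.63*s + 33.709)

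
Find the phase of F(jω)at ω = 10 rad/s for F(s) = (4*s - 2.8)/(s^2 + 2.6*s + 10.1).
Substitute s = j*10: F(j10) = 0.14749 - 0.402283j.
∠F(j10) = atan2(Im, Re) = atan2(-0.402283, 0.14749) = -69.87°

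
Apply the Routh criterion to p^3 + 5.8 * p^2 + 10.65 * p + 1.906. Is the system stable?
Routh array:
p^3: [1, 10.65]; p^2: [5.8, 1.906]; p^1: [10.3214]; p^0: [1.906]
First column: [1, 5.8, 10.3214, 1.906]. Sign changes = 0.
Yes, stable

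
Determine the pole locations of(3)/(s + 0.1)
Set denominator = 0: s + 0.1 = 0 → Poles: -0.1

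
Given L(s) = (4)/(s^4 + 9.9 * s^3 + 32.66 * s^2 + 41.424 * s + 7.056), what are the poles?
Set denominator = 0: s^4 + 9.9*s^3 + 32.66*s^2 + 41.424*s + 7.056 = (s + 4.9)(s + 0.2)(s^2 + 4.8*s + 7.2) = 0 → Poles: -0.2, -2.4 + 1.2j, -2.4 - 1.2j, -4.9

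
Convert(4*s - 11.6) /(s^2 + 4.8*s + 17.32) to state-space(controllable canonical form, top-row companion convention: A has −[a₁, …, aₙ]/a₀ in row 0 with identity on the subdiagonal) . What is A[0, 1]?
Reachable canonical form for den = s^2 + 4.8*s + 17.32: top row of A = -[a₁,a₂,...,aₙ]/a₀, ones on the subdiagonal, zeros elsewhere.
A = [[-4.8, -17.32], [1, 0]].
A[0,1] = -17.32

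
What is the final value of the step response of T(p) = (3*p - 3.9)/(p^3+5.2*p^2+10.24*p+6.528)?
FVT: lim_{t→∞} y(t) = lim_{p→0} p*Y(p) where Y(p) = T(p)/p.
= lim_{p→0} T(p) = T(0) = num(0)/den(0) = -3.9/6.528 = -0.5974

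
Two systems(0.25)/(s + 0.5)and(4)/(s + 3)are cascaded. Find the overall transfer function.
Series: H = H₁ · H₂ = (n₁·n₂)/(d₁·d₂).
Num: n₁·n₂ = 1. Den: d₁·d₂ = s^2 + 3.5*s + 1.5.
H(s) = (1)/(s^2 + 3.5*s + 1.5)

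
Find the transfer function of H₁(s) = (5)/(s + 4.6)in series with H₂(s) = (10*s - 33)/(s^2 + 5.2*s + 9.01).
Series: H = H₁ · H₂ = (n₁·n₂)/(d₁·d₂).
Num: n₁·n₂ = 50*s - 165. Den: d₁·d₂ = s^3 + 9.8*s^2 + 32.93*s + 41.446.
H(s) = (50*s - 165)/(s^3 + 9.8*s^2 + 32.93*s + 41.446)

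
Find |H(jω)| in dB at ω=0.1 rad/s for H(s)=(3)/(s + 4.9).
Substitute s = j*0.1: H(j0.1) = 0.61199 - 0.0124896j.
|H(j0.1)| = sqrt(Re² + Im²) = 0.6121.
20*log₁₀(0.6121) = -4.26 dB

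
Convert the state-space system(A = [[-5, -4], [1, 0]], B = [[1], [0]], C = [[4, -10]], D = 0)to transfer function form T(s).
T(s) = C(sI - A)⁻¹B + D.
Characteristic polynomial det(sI - A) = s^2 + 5*s + 4.
Numerator from C·adj(sI-A)·B + D·det(sI-A) = 4*s - 10.
T(s) = (4*s - 10)/(s^2 + 5*s + 4)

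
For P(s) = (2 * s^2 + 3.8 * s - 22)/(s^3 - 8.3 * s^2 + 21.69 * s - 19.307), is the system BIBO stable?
Denominator: s^3 - 8.3*s^2 + 21.69*s - 19.307 = (s - 4.3)(s^2 - 4*s + 4.49). Poles: 2 + 0.7j, 2 - 0.7j, 4.3. All Re(p)<0: No (unstable)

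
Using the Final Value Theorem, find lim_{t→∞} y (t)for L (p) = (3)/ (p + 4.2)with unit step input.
FVT: lim_{t→∞} y(t) = lim_{p→0} p*Y(p) where Y(p) = L(p)/p.
= lim_{p→0} L(p) = L(0) = num(0)/den(0) = 3/4.2 = 0.7143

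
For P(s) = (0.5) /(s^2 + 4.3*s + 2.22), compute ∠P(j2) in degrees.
Substitute s = j*2: P(j2) = -0.0115392 - 0.0557512j.
∠P(j2) = atan2(Im, Re) = atan2(-0.0557512, -0.0115392) = -101.69°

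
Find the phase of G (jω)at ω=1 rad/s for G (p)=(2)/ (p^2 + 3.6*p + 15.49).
Substitute p = j*1: G(j1) = 0.130002 - 0.0322986j.
∠G(j1) = atan2(Im, Re) = atan2(-0.0322986, 0.130002) = -13.95°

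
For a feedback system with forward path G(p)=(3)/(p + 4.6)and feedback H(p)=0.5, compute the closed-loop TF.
Closed-loop T = G/(1+GH).
Numerator: G_num * H_den = 3.
Denominator: G_den * H_den + G_num * H_num = (p + 4.6) + (1.5) = p + 6.1.
T(p) = (3)/(p + 6.1)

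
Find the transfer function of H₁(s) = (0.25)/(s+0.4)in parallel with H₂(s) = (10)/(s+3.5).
Parallel: H = H₁ + H₂ = (n₁·d₂ + n₂·d₁)/(d₁·d₂).
n₁·d₂ = 0.25*s + 0.875. n₂·d₁ = 10*s + 4. Sum = 10.25*s + 4.875. d₁·d₂ = s^2 + 3.9*s + 1.4.
H(s) = (10.25*s + 4.875)/(s^2 + 3.9*s + 1.4)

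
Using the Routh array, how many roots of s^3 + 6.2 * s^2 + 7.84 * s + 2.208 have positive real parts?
Routh array:
s^3: [1, 7.84]; s^2: [6.2, 2.208]; s^1: [7.48387]; s^0: [2.208]
First column: [1, 6.2, 7.48387, 2.208]. Sign changes = RHP roots = 0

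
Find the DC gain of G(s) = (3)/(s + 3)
DC gain = G(0) = num(0)/den(0) = 3/3 = 1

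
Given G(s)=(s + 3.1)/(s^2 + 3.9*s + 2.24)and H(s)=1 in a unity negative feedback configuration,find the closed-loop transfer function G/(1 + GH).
Closed-loop T = G/(1+GH).
Numerator: G_num * H_den = s + 3.1.
Denominator: G_den * H_den + G_num * H_num = (s^2 + 3.9*s + 2.24) + (s + 3.1) = s^2 + 4.9*s + 5.34.
T(s) = (s + 3.1)/(s^2 + 4.9*s + 5.34)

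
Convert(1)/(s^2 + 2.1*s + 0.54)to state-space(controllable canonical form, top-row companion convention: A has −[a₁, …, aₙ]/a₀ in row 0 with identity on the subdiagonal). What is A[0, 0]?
Reachable canonical form for den = s^2 + 2.1*s + 0.54: top row of A = -[a₁,a₂,...,aₙ]/a₀, ones on the subdiagonal, zeros elsewhere.
A = [[-2.1, -0.54], [1, 0]].
A[0,0] = -2.1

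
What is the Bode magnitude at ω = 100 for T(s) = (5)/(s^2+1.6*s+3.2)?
Substitute s = j*100: T(j100) = -0.000500032 - 8.00307e-06j.
|T(j100)| = sqrt(Re² + Im²) = 0.0005001.
20*log₁₀(0.0005001) = -66.02 dB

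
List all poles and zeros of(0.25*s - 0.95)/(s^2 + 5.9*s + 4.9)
Set denominator = 0: s^2 + 5.9*s + 4.9 = (s + 4.9)(s + 1) = 0 → Poles: -1, -4.9
Set numerator = 0: 0.25*s - 0.95 = 0 → Zeros: 3.8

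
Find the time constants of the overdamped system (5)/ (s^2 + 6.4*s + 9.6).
Overdamped: real poles at -2.4, -4. τ = -1/pole → τ₁ = 0.4167, τ₂ = 0.25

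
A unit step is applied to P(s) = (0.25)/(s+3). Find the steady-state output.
FVT: lim_{t→∞} y(t) = lim_{s→0} s*Y(s) where Y(s) = P(s)/s.
= lim_{s→0} P(s) = P(0) = num(0)/den(0) = 0.25/3 = 0.08333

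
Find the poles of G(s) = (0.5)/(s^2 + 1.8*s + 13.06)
Set denominator = 0: s^2 + 1.8*s + 13.06 = 0 → Poles: -0.9 + 3.5j, -0.9 - 3.5j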